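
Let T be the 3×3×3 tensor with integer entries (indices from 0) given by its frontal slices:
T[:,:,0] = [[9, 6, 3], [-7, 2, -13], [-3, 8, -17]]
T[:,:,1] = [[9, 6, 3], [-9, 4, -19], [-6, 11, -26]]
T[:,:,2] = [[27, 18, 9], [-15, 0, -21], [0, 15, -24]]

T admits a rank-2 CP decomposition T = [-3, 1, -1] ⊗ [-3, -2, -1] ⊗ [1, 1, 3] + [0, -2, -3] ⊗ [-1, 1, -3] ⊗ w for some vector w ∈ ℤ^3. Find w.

Subtract the known terms from T to get the rank-1 residual R = [0, -2, -3] ⊗ [-1, 1, -3] ⊗ w, so R[i,j,k] = a[i]·b[j]·w[k]. Pick indices with nonzero a[1]·b[0] = (-2)·(-1) = 2. Only the fibre through (1,0,·) is needed: R[1,0,:] = T[1,0,:] − Σₗ aₗ[1]bₗ[0]cₗ = [-7, -9, -15] − (1)·(-3)·[1, 1, 3] = [-4, -6, -6]. Then w[k] = R[1,0,k] / 2 for each k, giving w = [-4, -6, -6] / 2 = [-2, -3, -3].

w = [-2, -3, -3]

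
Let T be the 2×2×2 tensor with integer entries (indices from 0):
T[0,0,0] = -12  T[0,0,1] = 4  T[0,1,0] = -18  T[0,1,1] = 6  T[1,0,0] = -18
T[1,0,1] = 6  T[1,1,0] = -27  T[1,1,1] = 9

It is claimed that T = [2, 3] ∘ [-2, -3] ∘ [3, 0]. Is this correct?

No

Reconstruct entry (0,0,1) from the claimed factors: Σₗ aₗ[0]bₗ[0]cₗ[1] = (2)·(-2)·(0) = 0, but T[0,0,1] = 4. The claim is false.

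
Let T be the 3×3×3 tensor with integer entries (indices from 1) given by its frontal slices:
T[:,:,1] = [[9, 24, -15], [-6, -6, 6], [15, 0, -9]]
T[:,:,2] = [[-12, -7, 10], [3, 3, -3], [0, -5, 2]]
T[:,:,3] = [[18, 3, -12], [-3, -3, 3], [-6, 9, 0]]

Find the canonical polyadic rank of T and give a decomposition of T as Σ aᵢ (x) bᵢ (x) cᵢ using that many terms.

rank(T) = 2

Lower bound: the mode-1 unfolding of T (rows indexed by i, columns by (j,k) = (1,1), (1,2), (1,3), (2,1), (2,2), (2,3), (3,1), (3,2), (3,3)) is [[9, -12, 18, 24, -7, 3, -15, 10, -12], [-6, 3, -3, -6, 3, -3, 6, -3, 3], [15, 0, -6, 0, -5, 9, -9, 2, 0]].
There the 2×2 minor on rows i ∈ {1, 2}, columns (j,k) ∈ {(1,1), (1,2)} is det [[9, -12], [-6, 3]] = -45 ≠ 0, so this unfolding has rank ≥ 2; CP rank is at least every unfolding rank, so rank(T) ≥ 2. (This is only a lower bound: in general the CP rank may exceed every unfolding rank, so we still need to exhibit 2 rank-1 terms summing to T.)
Upper bound — finding two terms. Write S_k = T[:,:,k] for the frontal slices: S₁ = [[9, 24, -15], [-6, -6, 6], [15, 0, -9]], S₂ = [[-12, -7, 10], [3, 3, -3], [0, -5, 2]], S₃ = [[18, 3, -12], [-3, -3, 3], [-6, 9, 0]].
If T = a₁ (x) b₁ (x) c₁ + a₂ (x) b₂ (x) c₂ then each S_k = c₁[k]·a₁b₁ᵀ + c₂[k]·a₂b₂ᵀ. S₁ and S₂ are linearly independent, so a₁b₁ᵀ and a₂b₂ᵀ must span the same plane of matrices: they are the rank-1 matrices of the form x·S₁ + y·S₂.
The 2×2 minor of x·S₁ + y·S₂ on rows {1,2}, columns {1,2} is 90·x² − 15·xy − 15·y² = 15·(2·x − y)(3·x + y), vanishing at (x:y) = (1:2) and (1:-3).
M₁ = S₁ + 2·S₂ = [[-15, 10, 5], [0, 0, 0], [15, -10, -5]] = (-5)·[1, 0, -1][3, -2, -1]ᵀ and M₂ = S₁ − 3·S₂ = [[45, 45, -45], [-15, -15, 15], [15, 15, -15]] = 15·[3, -1, 1][1, 1, -1]ᵀ, so take a₁ = [1, 0, -1], b₁ = [3, -2, -1], a₂ = [3, -1, 1], b₂ = [1, 1, -1].
Each slice is an integer combination of E₁ = a₁b₁ᵀ and E₂ = a₂b₂ᵀ: S₁ = −3·E₁ + 6·E₂, S₂ = −E₁ − 3·E₂, S₃ = 3·E₁ + 3·E₂; reading off coefficients, c₁ = [-3, -1, 3] and c₂ = [6, -3, 3].
Hence T = [1, 0, -1] (x) [3, -2, -1] (x) [-3, -1, 3] + [3, -1, 1] (x) [1, 1, -1] (x) [6, -3, 3], so rank(T) ≤ 2.
These bounds meet, so rank(T) = 2.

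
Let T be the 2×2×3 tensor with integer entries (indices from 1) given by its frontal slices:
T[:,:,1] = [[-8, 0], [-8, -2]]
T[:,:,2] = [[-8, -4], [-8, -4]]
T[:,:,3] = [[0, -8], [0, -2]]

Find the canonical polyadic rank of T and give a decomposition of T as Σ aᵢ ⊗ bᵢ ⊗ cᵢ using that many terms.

Lower bound: in the mode-3 unfolding of T (rows indexed by k, columns by (i,j)) the 3×3 minor on rows k ∈ {1, 2, 3}, columns (i,j) ∈ {(1,1), (1,2), (2,2)} is det [[-8, 0, -2], [-8, -4, -4], [0, -8, -2]] = 64 ≠ 0, so that unfolding has rank ≥ 3 and hence rank(T) ≥ 3 (CP rank is at least every unfolding rank, though it can be larger).
Upper bound: T is a sum of 3 rank-1 terms, T = [0, 1] ⊗ [0, 1] ⊗ [2, 2, 2] + [1, 1] ⊗ [1, 1] ⊗ [-8, -8, 0] + [2, 1] ⊗ [0, 1] ⊗ [4, 2, -4] (written with every a and b primitive with positive leading entry and the scale carried by c; CP decompositions are not unique, and this one is verified by expanding entrywise), so rank(T) ≤ 3.
These bounds meet, so rank(T) = 3.

rank(T) = 3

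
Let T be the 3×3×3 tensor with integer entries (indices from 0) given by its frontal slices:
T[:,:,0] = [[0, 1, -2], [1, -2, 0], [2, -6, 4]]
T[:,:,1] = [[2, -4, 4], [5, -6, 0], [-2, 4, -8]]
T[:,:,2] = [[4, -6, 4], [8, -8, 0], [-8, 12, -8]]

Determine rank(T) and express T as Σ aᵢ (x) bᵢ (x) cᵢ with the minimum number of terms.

rank(T) = 3

Lower bound: the mode-2 unfolding of T (rows indexed by j, columns by (i,k) = (0,0), (0,1), (0,2), (1,0), (1,1), (1,2), (2,0), (2,1), (2,2)) is [[0, 2, 4, 1, 5, 8, 2, -2, -8], [1, -4, -6, -2, -6, -8, -6, 4, 12], [-2, 4, 4, 0, 0, 0, 4, -8, -8]].
There the 3×3 minor on rows j ∈ {0, 1, 2}, columns (i,k) ∈ {(0,0), (0,1), (1,0)} is det [[0, 2, 1], [1, -4, -2], [-2, 4, 0]] = 4 ≠ 0, so this unfolding has rank ≥ 3; CP rank is at least every unfolding rank, so rank(T) ≥ 3. (Unfolding ranks only ever bound the CP rank from below — rank(T) can be strictly larger than all of them — so the matching upper bound has to come from an explicit 3-term decomposition.)
Upper bound: T is a sum of 3 rank-1 terms, T = [0, 1, 2] (x) [1, -2, 0] (x) [1, 1, 0] + [1, 0, -2] (x) [0, 1, -2] (x) [1, -2, -2] + [1, 2, -2] (x) [1, -1, 0] (x) [0, 2, 4] (written with every a and b primitive with positive leading entry and the scale carried by c; CP decompositions are not unique, and this one is verified by expanding entrywise), so rank(T) ≤ 3.
These bounds meet, so rank(T) = 3.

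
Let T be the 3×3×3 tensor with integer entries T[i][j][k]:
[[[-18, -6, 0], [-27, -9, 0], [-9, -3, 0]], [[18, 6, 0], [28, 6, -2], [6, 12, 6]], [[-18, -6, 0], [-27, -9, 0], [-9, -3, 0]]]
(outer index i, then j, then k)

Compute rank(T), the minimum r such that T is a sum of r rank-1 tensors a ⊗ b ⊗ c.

Lower bound: the mode-1 unfolding of T (rows indexed by i, columns by (j,k) = (0,0), (0,1), (0,2), (1,0), (1,1), (1,2), (2,0), (2,1), (2,2)) is [[-18, -6, 0, -27, -9, 0, -9, -3, 0], [18, 6, 0, 28, 6, -2, 6, 12, 6], [-18, -6, 0, -27, -9, 0, -9, -3, 0]].
There the 2×2 minor on rows i ∈ {0, 1}, columns (j,k) ∈ {(0,0), (1,0)} is det [[-18, -27], [18, 28]] = -18 ≠ 0, so this unfolding has rank ≥ 2; CP rank is at least every unfolding rank, so rank(T) ≥ 2. (Flattening ranks never certify an upper bound on CP rank; for that we must actually write T with 2 rank-1 terms.)
Upper bound — finding two terms. Write S_k = T[:,:,k] for the frontal slices: S₀ = [[-18, -27, -9], [18, 28, 6], [-18, -27, -9]], S₁ = [[-6, -9, -3], [6, 6, 12], [-6, -9, -3]], S₂ = [[0, 0, 0], [0, -2, 6], [0, 0, 0]].
If T = a₁ ⊗ b₁ ⊗ c₁ + a₂ ⊗ b₂ ⊗ c₂ then each S_k = c₁[k]·a₁b₁ᵀ + c₂[k]·a₂b₂ᵀ. S₀ and S₁ are linearly independent, so a₁b₁ᵀ and a₂b₂ᵀ must span the same plane of matrices: they are the rank-1 matrices of the form x·S₀ + y·S₁.
The 2×2 minor of x·S₀ + y·S₁ on rows {0,1}, columns {0,1} is −18·x² + 48·xy + 18·y² = (-6)·(x − 3·y)(3·x + y), vanishing at (x:y) = (3:1) and (1:-3).
M₁ = 3·S₀ + S₁ = [[-60, -90, -30], [60, 90, 30], [-60, -90, -30]] = (-30)·[1, -1, 1][2, 3, 1]ᵀ and M₂ = S₀ − 3·S₁ = [[0, 0, 0], [0, 10, -30], [0, 0, 0]] = 10·[0, 1, 0][0, 1, -3]ᵀ, so take a₁ = [1, -1, 1], b₁ = [2, 3, 1], a₂ = [0, 1, 0], b₂ = [0, 1, -3].
Each slice is an integer combination of E₁ = a₁b₁ᵀ and E₂ = a₂b₂ᵀ: S₀ = −9·E₁ + E₂, S₁ = −3·E₁ − 3·E₂, S₂ = −2·E₂; reading off coefficients, c₁ = [-9, -3, 0] and c₂ = [1, -3, -2].
Hence T = [1, -1, 1] ⊗ [2, 3, 1] ⊗ [-9, -3, 0] + [0, 1, 0] ⊗ [0, 1, -3] ⊗ [1, -3, -2], so rank(T) ≤ 2.
These bounds meet, so rank(T) = 2.

2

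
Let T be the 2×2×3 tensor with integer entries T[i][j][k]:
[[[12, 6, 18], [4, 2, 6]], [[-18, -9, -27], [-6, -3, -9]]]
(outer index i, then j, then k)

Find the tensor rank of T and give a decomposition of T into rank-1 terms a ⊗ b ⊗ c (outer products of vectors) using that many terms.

Lower bound: T ≠ 0 (e.g. T[0,0,0] = 12), so rank(T) ≥ 1.
Upper bound: if T = a ⊗ b ⊗ c then every fibre of T is a multiple of the corresponding factor, so read the factors off the fibres through the nonzero entry T[0,0,0] = 12.
The mode-1 fibre T[:,0,0] = [12, -18] gives a = [2, -3] (primitive direction); the mode-2 fibre T[0,:,0] = [12, 4] gives b = [3, 1]; then c[k] = T[0,0,k] / (a[0]·b[0]) = [12, 6, 18] / 6 = [2, 1, 3].
Expanding [2, -3] ⊗ [3, 1] ⊗ [2, 1, 3] reproduces all 12 entries of T, so T = [2, -3] ⊗ [3, 1] ⊗ [2, 1, 3] and rank(T) ≤ 1.
These bounds meet, so rank(T) = 1.

rank(T) = 1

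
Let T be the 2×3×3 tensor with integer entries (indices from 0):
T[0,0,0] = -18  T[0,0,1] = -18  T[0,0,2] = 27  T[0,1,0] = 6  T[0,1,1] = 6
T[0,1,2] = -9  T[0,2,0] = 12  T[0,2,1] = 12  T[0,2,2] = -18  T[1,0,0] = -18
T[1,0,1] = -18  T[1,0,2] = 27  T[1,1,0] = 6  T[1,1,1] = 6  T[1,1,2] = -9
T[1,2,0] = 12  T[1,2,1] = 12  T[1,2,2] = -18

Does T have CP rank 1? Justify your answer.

If T = a (x) b (x) c then every fibre of T is a multiple of the corresponding factor, so read the factors off the fibres through the nonzero entry T[0,0,0] = -18.
The mode-1 fibre T[:,0,0] = [-18, -18] gives a = (1, 1) (primitive direction); the mode-2 fibre T[0,:,0] = [-18, 6, 12] gives b = (3, -1, -2); then c[k] = T[0,0,k] / (a[0]·b[0]) = [-18, -18, 27] / 3 = (-6, -6, 9).
Expanding (1, 1) (x) (3, -1, -2) (x) (-6, -6, 9) reproduces all 18 entries of T, so T = (1, 1) (x) (3, -1, -2) (x) (-6, -6, 9) and rank(T) ≤ 1.
Equivalently every frontal slice T[:,:,k] is c[k] times the rank-1 matrix (1, 1) (x) (3, -1, -2). So T has rank 1 (it is nonzero).

Yes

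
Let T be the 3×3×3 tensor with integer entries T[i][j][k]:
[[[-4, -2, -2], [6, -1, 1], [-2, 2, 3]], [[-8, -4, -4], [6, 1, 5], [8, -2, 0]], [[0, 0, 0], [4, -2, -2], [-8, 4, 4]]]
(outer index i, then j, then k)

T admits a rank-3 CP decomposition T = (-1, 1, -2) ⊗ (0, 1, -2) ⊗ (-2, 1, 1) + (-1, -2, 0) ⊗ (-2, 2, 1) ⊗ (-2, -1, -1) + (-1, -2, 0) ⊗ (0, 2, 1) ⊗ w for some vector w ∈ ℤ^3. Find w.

w = (0, 1, 0)

Subtract the known terms from T to get the rank-1 residual R = (-1, -2, 0) ⊗ (0, 2, 1) ⊗ w, so R[i,j,k] = a[i]·b[j]·w[k]. Pick indices with nonzero a[0]·b[1] = (-1)·(2) = -2. Only the fibre through (0,1,·) is needed: R[0,1,:] = T[0,1,:] − Σₗ aₗ[0]bₗ[1]cₗ = [6, -1, 1] − (-1)·(1)·(-2, 1, 1) − (-1)·(2)·(-2, -1, -1) = [0, -2, 0]. Then w[k] = R[0,1,k] / -2 for each k, giving w = [0, -2, 0] / -2 = (0, 1, 0).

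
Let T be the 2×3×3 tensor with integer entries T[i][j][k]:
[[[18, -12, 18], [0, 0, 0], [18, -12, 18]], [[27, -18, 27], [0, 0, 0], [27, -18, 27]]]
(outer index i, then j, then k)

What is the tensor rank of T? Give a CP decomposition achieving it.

rank(T) = 1

Lower bound: T ≠ 0 (e.g. T[0,0,0] = 18), so rank(T) ≥ 1.
Upper bound: if T = a ⊗ b ⊗ c then every fibre of T is a multiple of the corresponding factor, so read the factors off the fibres through the nonzero entry T[0,0,0] = 18.
The mode-1 fibre T[:,0,0] = [18, 27] gives a = [2, 3] (primitive direction); the mode-2 fibre T[0,:,0] = [18, 0, 18] gives b = [1, 0, 1]; then c[k] = T[0,0,k] / (a[0]·b[0]) = [18, -12, 18] / 2 = [9, -6, 9].
Expanding [2, 3] ⊗ [1, 0, 1] ⊗ [9, -6, 9] reproduces all 18 entries of T, so T = [2, 3] ⊗ [1, 0, 1] ⊗ [9, -6, 9] and rank(T) ≤ 1.
These bounds meet, so rank(T) = 1.
Check entry T[1,0,2] = 27: (3)·(1)·(9) = 27.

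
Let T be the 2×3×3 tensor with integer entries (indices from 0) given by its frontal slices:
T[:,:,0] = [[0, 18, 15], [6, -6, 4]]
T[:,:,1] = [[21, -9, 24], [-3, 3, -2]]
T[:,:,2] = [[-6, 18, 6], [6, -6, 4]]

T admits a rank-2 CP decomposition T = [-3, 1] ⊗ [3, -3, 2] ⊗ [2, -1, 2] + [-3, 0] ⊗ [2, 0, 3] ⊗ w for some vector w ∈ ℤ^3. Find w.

Subtract the known terms from T to get the rank-1 residual R = [-3, 0] ⊗ [2, 0, 3] ⊗ w, so R[i,j,k] = a[i]·b[j]·w[k]. Pick indices with nonzero a[0]·b[0] = (-3)·(2) = -6. Only the fibre through (0,0,·) is needed: R[0,0,:] = T[0,0,:] − Σₗ aₗ[0]bₗ[0]cₗ = [0, 21, -6] − (-3)·(3)·[2, -1, 2] = [18, 12, 12]. Then w[k] = R[0,0,k] / -6 for each k, giving w = [18, 12, 12] / -6 = [-3, -2, -2].

w = [-3, -2, -2]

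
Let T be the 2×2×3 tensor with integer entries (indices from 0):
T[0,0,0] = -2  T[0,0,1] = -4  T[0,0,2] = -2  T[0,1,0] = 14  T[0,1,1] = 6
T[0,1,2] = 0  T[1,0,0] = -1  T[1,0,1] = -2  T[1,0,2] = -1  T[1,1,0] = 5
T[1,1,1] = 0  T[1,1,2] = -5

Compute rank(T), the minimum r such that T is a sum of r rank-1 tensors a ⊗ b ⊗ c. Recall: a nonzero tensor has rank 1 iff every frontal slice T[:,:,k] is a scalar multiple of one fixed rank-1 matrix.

Lower bound: in the mode-3 unfolding of T (rows indexed by k, columns by (i,j)) the 3×3 minor on rows k ∈ {0, 1, 2}, columns (i,j) ∈ {(0,0), (0,1), (1,1)} is det [[-2, 14, 5], [-4, 6, 0], [-2, 0, -5]] = -160 ≠ 0, so that unfolding has rank ≥ 3 and hence rank(T) ≥ 3 (CP rank is at least every unfolding rank, though it can be larger).
Upper bound: T is a sum of 3 rank-1 terms, T = [1, -1] ⊗ [0, 1] ⊗ [4, 2, 2] + [1, 1] ⊗ [0, 1] ⊗ [8, 0, -4] + [2, 1] ⊗ [1, -1] ⊗ [-1, -2, -1] (one valid choice — decompositions are not unique — normalised so each a, b is primitive with positive first nonzero entry; check it by expanding all entries), so rank(T) ≤ 3.
These bounds meet, so rank(T) = 3.

3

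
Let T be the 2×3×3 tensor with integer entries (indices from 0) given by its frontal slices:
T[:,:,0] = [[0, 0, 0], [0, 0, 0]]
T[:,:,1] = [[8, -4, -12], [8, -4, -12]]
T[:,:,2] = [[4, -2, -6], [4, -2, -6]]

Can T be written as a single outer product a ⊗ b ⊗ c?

Yes

If T = a ⊗ b ⊗ c then every fibre of T is a multiple of the corresponding factor, so read the factors off the fibres through the nonzero entry T[0,0,1] = 8.
The mode-1 fibre T[:,0,1] = [8, 8] gives a = [1, 1] (primitive direction); the mode-2 fibre T[0,:,1] = [8, -4, -12] gives b = [2, -1, -3]; then c[k] = T[0,0,k] / (a[0]·b[0]) = [0, 8, 4] / 2 = [0, 4, 2].
Expanding [1, 1] ⊗ [2, -1, -3] ⊗ [0, 4, 2] reproduces all 18 entries of T, so T = [1, 1] ⊗ [2, -1, -3] ⊗ [0, 4, 2] and rank(T) ≤ 1.
Equivalently every frontal slice T[:,:,k] is c[k] times the rank-1 matrix [1, 1] ⊗ [2, -1, -3]. So T has rank 1 (it is nonzero).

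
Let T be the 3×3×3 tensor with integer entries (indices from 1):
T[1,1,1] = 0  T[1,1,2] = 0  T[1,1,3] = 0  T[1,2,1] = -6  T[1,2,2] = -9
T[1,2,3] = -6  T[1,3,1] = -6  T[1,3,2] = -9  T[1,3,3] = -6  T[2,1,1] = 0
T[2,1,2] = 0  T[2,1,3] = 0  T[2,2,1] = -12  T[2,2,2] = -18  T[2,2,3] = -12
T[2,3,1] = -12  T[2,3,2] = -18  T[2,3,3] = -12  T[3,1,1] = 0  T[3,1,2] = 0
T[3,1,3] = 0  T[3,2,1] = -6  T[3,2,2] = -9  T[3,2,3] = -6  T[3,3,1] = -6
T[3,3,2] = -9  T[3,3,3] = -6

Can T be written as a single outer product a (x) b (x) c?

Yes

If T = a (x) b (x) c then every fibre of T is a multiple of the corresponding factor, so read the factors off the fibres through the nonzero entry T[1,2,1] = -6.
The mode-1 fibre T[:,2,1] = [-6, -12, -6] gives a = [1, 2, 1] (primitive direction); the mode-2 fibre T[1,:,1] = [0, -6, -6] gives b = [0, 1, 1]; then c[k] = T[1,2,k] / (a[1]·b[2]) = [-6, -9, -6] / 1 = [-6, -9, -6].
Expanding [1, 2, 1] (x) [0, 1, 1] (x) [-6, -9, -6] reproduces all 27 entries of T, so T = [1, 2, 1] (x) [0, 1, 1] (x) [-6, -9, -6] and rank(T) ≤ 1.
Equivalently every frontal slice T[:,:,k] is c[k] times the rank-1 matrix [1, 2, 1] (x) [0, 1, 1]. So T has rank 1 (it is nonzero).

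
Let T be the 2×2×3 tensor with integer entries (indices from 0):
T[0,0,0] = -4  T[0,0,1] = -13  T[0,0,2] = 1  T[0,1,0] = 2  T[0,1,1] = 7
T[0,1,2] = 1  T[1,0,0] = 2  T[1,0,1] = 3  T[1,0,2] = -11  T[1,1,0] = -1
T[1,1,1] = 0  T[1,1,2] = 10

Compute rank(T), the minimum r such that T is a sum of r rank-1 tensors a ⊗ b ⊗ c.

2

Lower bound: the mode-2 unfolding of T (rows indexed by j, columns by (i,k) = (0,0), (0,1), (0,2), (1,0), (1,1), (1,2)) is [[-4, -13, 1, 2, 3, -11], [2, 7, 1, -1, 0, 10]].
There the 2×2 minor on rows j ∈ {0, 1}, columns (i,k) ∈ {(0,0), (0,1)} is det [[-4, -13], [2, 7]] = -2 ≠ 0, so this unfolding has rank ≥ 2; CP rank is at least every unfolding rank, so rank(T) ≥ 2. (This is only a lower bound: in general the CP rank may exceed every unfolding rank, so we still need to exhibit 2 rank-1 terms summing to T.)
Upper bound — finding two terms. Write S_k = T[:,:,k] for the frontal slices: S₀ = [[-4, 2], [2, -1]], S₁ = [[-13, 7], [3, 0]], S₂ = [[1, 1], [-11, 10]].
If T = a₁ ⊗ b₁ ⊗ c₁ + a₂ ⊗ b₂ ⊗ c₂ then each S_k = c₁[k]·a₁b₁ᵀ + c₂[k]·a₂b₂ᵀ. S₀ and S₁ are linearly independent, so a₁b₁ᵀ and a₂b₂ᵀ must span the same plane of matrices: they are the rank-1 matrices of the form x·S₀ + y·S₁.
det(x·S₀ + y·S₁) is −7·xy − 21·y² = (-7)·(x + 3·y)(y), vanishing at (x:y) = (3:-1) and (1:0).
M₁ = 3·S₀ − S₁ = [[1, -1], [3, -3]] = (1, 3)(1, -1)ᵀ and M₂ = S₀ = [[-4, 2], [2, -1]] = −(2, -1)(2, -1)ᵀ, so take a₁ = (1, 3), b₁ = (1, -1), a₂ = (2, -1), b₂ = (2, -1).
Each slice is an integer combination of E₁ = a₁b₁ᵀ and E₂ = a₂b₂ᵀ: S₀ = −E₂, S₁ = −E₁ − 3·E₂, S₂ = −3·E₁ + E₂; reading off coefficients, c₁ = (0, -1, -3) and c₂ = (-1, -3, 1).
Hence T = (1, 3) ⊗ (1, -1) ⊗ (0, -1, -3) + (2, -1) ⊗ (2, -1) ⊗ (-1, -3, 1), so rank(T) ≤ 2.
These bounds meet, so rank(T) = 2.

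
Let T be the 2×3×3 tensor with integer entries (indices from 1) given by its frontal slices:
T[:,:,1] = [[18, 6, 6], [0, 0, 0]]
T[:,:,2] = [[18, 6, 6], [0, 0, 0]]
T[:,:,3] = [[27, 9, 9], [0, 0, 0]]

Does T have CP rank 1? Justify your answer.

Yes

If T = a ⊗ b ⊗ c then every fibre of T is a multiple of the corresponding factor, so read the factors off the fibres through the nonzero entry T[1,1,1] = 18.
The mode-1 fibre T[:,1,1] = [18, 0] gives a = (1, 0) (primitive direction); the mode-2 fibre T[1,:,1] = [18, 6, 6] gives b = (3, 1, 1); then c[k] = T[1,1,k] / (a[1]·b[1]) = [18, 18, 27] / 3 = (6, 6, 9).
Expanding (1, 0) ⊗ (3, 1, 1) ⊗ (6, 6, 9) reproduces all 18 entries of T, so T = (1, 0) ⊗ (3, 1, 1) ⊗ (6, 6, 9) and rank(T) ≤ 1.
Equivalently every frontal slice T[:,:,k] is c[k] times the rank-1 matrix (1, 0) ⊗ (3, 1, 1). So T has rank 1 (it is nonzero).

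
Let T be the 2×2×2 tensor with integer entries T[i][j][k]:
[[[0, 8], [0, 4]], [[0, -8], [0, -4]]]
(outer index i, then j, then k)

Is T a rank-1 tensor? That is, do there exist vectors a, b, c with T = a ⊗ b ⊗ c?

If T = a ⊗ b ⊗ c then every fibre of T is a multiple of the corresponding factor, so read the factors off the fibres through the nonzero entry T[0,0,1] = 8.
The mode-1 fibre T[:,0,1] = [8, -8] gives a = [1, -1] (primitive direction); the mode-2 fibre T[0,:,1] = [8, 4] gives b = [2, 1]; then c[k] = T[0,0,k] / (a[0]·b[0]) = [0, 8] / 2 = [0, 4].
Expanding [1, -1] ⊗ [2, 1] ⊗ [0, 4] reproduces all 8 entries of T, so T = [1, -1] ⊗ [2, 1] ⊗ [0, 4] and rank(T) ≤ 1.
Equivalently every frontal slice T[:,:,k] is c[k] times the rank-1 matrix [1, -1] ⊗ [2, 1]. So T has rank 1 (it is nonzero).

Yes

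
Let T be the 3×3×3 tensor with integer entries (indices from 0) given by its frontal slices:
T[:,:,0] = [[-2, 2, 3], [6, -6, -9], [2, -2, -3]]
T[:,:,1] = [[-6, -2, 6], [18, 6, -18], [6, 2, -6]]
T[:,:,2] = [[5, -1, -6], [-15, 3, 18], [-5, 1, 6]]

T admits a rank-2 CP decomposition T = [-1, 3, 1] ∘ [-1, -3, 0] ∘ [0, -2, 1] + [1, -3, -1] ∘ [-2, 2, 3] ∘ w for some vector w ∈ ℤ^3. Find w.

Subtract the known terms from T to get the rank-1 residual R = [1, -3, -1] ∘ [-2, 2, 3] ∘ w, so R[i,j,k] = a[i]·b[j]·w[k]. Pick indices with nonzero a[0]·b[0] = (1)·(-2) = -2. Only the fibre through (0,0,·) is needed: R[0,0,:] = T[0,0,:] − Σₗ aₗ[0]bₗ[0]cₗ = [-2, -6, 5] − (-1)·(-1)·[0, -2, 1] = [-2, -4, 4]. Then w[k] = R[0,0,k] / -2 for each k, giving w = [-2, -4, 4] / -2 = [1, 2, -2].

w = [1, 2, -2]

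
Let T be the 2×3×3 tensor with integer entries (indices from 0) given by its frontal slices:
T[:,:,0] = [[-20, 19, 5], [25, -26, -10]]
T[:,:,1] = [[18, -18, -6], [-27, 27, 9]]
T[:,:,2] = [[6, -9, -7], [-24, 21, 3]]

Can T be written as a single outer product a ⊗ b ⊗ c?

The mode-3 unfolding of T (rows indexed by k, columns by (i,j) = (0,0), (0,1), (0,2), (1,0), (1,1), (1,2)) is [[-20, 19, 5, 25, -26, -10], [18, -18, -6, -27, 27, 9], [6, -9, -7, -24, 21, 3]].
There the 2×2 minor on rows k ∈ {0, 1}, columns (i,j) ∈ {(0,0), (0,1)} is det [[-20, 19], [18, -18]] = 18 ≠ 0, so this unfolding has rank ≥ 2; CP rank is at least every unfolding rank, so rank(T) ≥ 2.
In particular rank(T) ≥ 2 > 1, so T is not rank-1.

No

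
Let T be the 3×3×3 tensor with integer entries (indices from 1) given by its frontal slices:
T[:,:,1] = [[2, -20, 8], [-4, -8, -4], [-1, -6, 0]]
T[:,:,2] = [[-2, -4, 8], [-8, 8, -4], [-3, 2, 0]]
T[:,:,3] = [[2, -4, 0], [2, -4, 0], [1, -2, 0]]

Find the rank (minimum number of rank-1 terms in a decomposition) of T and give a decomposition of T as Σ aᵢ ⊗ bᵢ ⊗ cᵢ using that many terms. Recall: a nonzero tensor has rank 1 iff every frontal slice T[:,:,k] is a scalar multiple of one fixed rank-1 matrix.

rank(T) = 3

Lower bound: the mode-3 unfolding of T (rows indexed by k, columns by (i,j) = (1,1), (1,2), (1,3), (2,1), (2,2), (2,3), (3,1), (3,2), (3,3)) is [[2, -20, 8, -4, -8, -4, -1, -6, 0], [-2, -4, 8, -8, 8, -4, -3, 2, 0], [2, -4, 0, 2, -4, 0, 1, -2, 0]].
There the 3×3 minor on rows k ∈ {1, 2, 3}, columns (i,j) ∈ {(1,1), (1,2), (1,3)} is det [[2, -20, 8], [-2, -4, 8], [2, -4, 0]] = -128 ≠ 0, so this unfolding has rank ≥ 3; CP rank is at least every unfolding rank, so rank(T) ≥ 3. (Flattening ranks never certify an upper bound on CP rank; for that we must actually write T with 3 rank-1 terms.)
Upper bound: T is a sum of 3 rank-1 terms, T = [2, -1, 0] ⊗ [1, -2, 2] ⊗ [2, 2, 0] + [2, 2, 1] ⊗ [1, -2, 0] ⊗ [1, -2, 1] + [2, 2, 1] ⊗ [1, 2, 0] ⊗ [-2, -1, 0] (one valid choice — decompositions are not unique — normalised so each a, b is primitive with positive first nonzero entry; check it by expanding all entries), so rank(T) ≤ 3.
These bounds meet, so rank(T) = 3.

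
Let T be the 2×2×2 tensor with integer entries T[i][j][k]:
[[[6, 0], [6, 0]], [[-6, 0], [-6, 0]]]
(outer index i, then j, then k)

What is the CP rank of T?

Lower bound: T ≠ 0 (e.g. T[0,0,0] = 6), so rank(T) ≥ 1.
Upper bound: if T = a (x) b (x) c then every fibre of T is a multiple of the corresponding factor, so read the factors off the fibres through the nonzero entry T[0,0,0] = 6.
The mode-1 fibre T[:,0,0] = [6, -6] gives a = (1, -1) (primitive direction); the mode-2 fibre T[0,:,0] = [6, 6] gives b = (1, 1); then c[k] = T[0,0,k] / (a[0]·b[0]) = [6, 0] / 1 = (6, 0).
Expanding (1, -1) (x) (1, 1) (x) (6, 0) reproduces all 8 entries of T, so T = (1, -1) (x) (1, 1) (x) (6, 0) and rank(T) ≤ 1.
These bounds meet, so rank(T) = 1.
Check entry T[0,0,1] = 0: (1)·(1)·(0) = 0.

1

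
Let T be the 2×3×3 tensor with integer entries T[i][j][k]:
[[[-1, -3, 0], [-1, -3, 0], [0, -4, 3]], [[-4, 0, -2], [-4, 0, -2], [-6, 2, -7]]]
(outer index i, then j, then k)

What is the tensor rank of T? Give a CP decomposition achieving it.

rank(T) = 3

Lower bound: the mode-3 unfolding of T (rows indexed by k, columns by (i,j) = (0,0), (0,1), (0,2), (1,0), (1,1), (1,2)) is [[-1, -1, 0, -4, -4, -6], [-3, -3, -4, 0, 0, 2], [0, 0, 3, -2, -2, -7]].
There the 3×3 minor on rows k ∈ {0, 1, 2}, columns (i,j) ∈ {(0,0), (0,2), (1,0)} is det [[-1, 0, -4], [-3, -4, 0], [0, 3, -2]] = 28 ≠ 0, so this unfolding has rank ≥ 3; CP rank is at least every unfolding rank, so rank(T) ≥ 3. (Flattening ranks never certify an upper bound on CP rank; for that we must actually write T with 3 rank-1 terms.)
Upper bound: T is a sum of 3 rank-1 terms, T = (1, -2) ⊗ (1, 1, 2) ⊗ (1, -1, 2) + (1, -1) ⊗ (2, 2, 1) ⊗ (0, 0, -1) + (1, 1) ⊗ (1, 1, 1) ⊗ (-2, -2, 0) (written with every a and b primitive with positive leading entry and the scale carried by c; CP decompositions are not unique, and this one is verified by expanding entrywise), so rank(T) ≤ 3.
These bounds meet, so rank(T) = 3.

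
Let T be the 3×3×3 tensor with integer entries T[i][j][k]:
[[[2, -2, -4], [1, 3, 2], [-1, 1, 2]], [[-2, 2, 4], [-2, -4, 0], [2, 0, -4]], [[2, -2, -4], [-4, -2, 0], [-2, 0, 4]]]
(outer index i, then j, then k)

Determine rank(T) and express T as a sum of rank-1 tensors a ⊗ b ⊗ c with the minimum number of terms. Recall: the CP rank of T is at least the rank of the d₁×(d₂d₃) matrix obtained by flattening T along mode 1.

Lower bound: the mode-2 unfolding of T (rows indexed by j, columns by (i,k) = (0,0), (0,1), (0,2), (1,0), (1,1), (1,2), (2,0), (2,1), (2,2)) is [[2, -2, -4, -2, 2, 4, 2, -2, -4], [1, 3, 2, -2, -4, 0, -4, -2, 0], [-1, 1, 2, 2, 0, -4, -2, 0, 4]].
There the 3×3 minor on rows j ∈ {0, 1, 2}, columns (i,k) ∈ {(0,0), (0,1), (1,0)} is det [[2, -2, -2], [1, 3, -2], [-1, 1, 2]] = 8 ≠ 0, so this unfolding has rank ≥ 3; CP rank is at least every unfolding rank, so rank(T) ≥ 3. (This is only a lower bound: in general the CP rank may exceed every unfolding rank, so we still need to exhibit 3 rank-1 terms summing to T.)
Upper bound: T is a sum of 3 rank-1 terms, T = [0, 1, -1] ⊗ [0, 1, -1] ⊗ [-1, -1, 2] + [1, -1, -2] ⊗ [0, 1, 0] ⊗ [2, 2, 0] + [1, -1, 1] ⊗ [2, -1, -1] ⊗ [1, -1, -2] (one valid choice — decompositions are not unique — normalised so each a, b is primitive with positive first nonzero entry; check it by expanding all entries), so rank(T) ≤ 3.
These bounds meet, so rank(T) = 3.

rank(T) = 3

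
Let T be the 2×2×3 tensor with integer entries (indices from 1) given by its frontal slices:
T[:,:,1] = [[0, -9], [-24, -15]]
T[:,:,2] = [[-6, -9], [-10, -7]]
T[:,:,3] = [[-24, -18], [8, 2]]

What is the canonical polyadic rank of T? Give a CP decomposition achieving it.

rank(T) = 2

Lower bound: the mode-3 unfolding of T (rows indexed by k, columns by (i,j) = (1,1), (1,2), (2,1), (2,2)) is [[0, -9, -24, -15], [-6, -9, -10, -7], [-24, -18, 8, 2]].
There the 2×2 minor on rows k ∈ {1, 2}, columns (i,j) ∈ {(1,1), (1,2)} is det [[0, -9], [-6, -9]] = -54 ≠ 0, so this unfolding has rank ≥ 2; CP rank is at least every unfolding rank, so rank(T) ≥ 2. (This is only a lower bound: in general the CP rank may exceed every unfolding rank, so we still need to exhibit 2 rank-1 terms summing to T.)
Upper bound — finding two terms. Write S_k = T[:,:,k] for the frontal slices: S₁ = [[0, -9], [-24, -15]], S₂ = [[-6, -9], [-10, -7]], S₃ = [[-24, -18], [8, 2]].
If T = a₁ ⊗ b₁ ⊗ c₁ + a₂ ⊗ b₂ ⊗ c₂ then each S_k = c₁[k]·a₁b₁ᵀ + c₂[k]·a₂b₂ᵀ. S₁ and S₂ are linearly independent, so a₁b₁ᵀ and a₂b₂ᵀ must span the same plane of matrices: they are the rank-1 matrices of the form x·S₁ + y·S₂.
det(x·S₁ + y·S₂) is −216·x² − 216·xy − 48·y² = (-24)·(3·x + 2·y)(3·x + y), vanishing at (x:y) = (2:-3) and (1:-3).
M₁ = 2·S₁ − 3·S₂ = [[18, 9], [-18, -9]] = 9·[1, -1][2, 1]ᵀ and M₂ = S₁ − 3·S₂ = [[18, 18], [6, 6]] = 6·[3, 1][1, 1]ᵀ, so take a₁ = [1, -1], b₁ = [2, 1], a₂ = [3, 1], b₂ = [1, 1].
Each slice is an integer combination of E₁ = a₁b₁ᵀ and E₂ = a₂b₂ᵀ: S₁ = 9·E₁ − 6·E₂, S₂ = 3·E₁ − 4·E₂, S₃ = −6·E₁ − 4·E₂; reading off coefficients, c₁ = [9, 3, -6] and c₂ = [-6, -4, -4].
Hence T = [1, -1] ⊗ [2, 1] ⊗ [9, 3, -6] + [3, 1] ⊗ [1, 1] ⊗ [-6, -4, -4], so rank(T) ≤ 2.
These bounds meet, so rank(T) = 2.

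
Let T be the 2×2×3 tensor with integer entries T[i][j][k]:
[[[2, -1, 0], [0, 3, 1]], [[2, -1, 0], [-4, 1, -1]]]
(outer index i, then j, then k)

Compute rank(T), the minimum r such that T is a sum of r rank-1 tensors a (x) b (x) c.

Lower bound: in the mode-3 unfolding of T (rows indexed by k, columns by (i,j)) the 3×3 minor on rows k ∈ {0, 1, 2}, columns (i,j) ∈ {(0,0), (0,1), (1,1)} is det [[2, 0, -4], [-1, 3, 1], [0, 1, -1]] = -4 ≠ 0, so that unfolding has rank ≥ 3 and hence rank(T) ≥ 3 (CP rank is at least every unfolding rank, though it can be larger).
Upper bound: T is a sum of 3 rank-1 terms, T = [0, 1] (x) [0, 1] (x) [0, 2, 0] + [1, -1] (x) [0, 1] (x) [2, 2, 1] + [1, 1] (x) [1, -1] (x) [2, -1, 0] (written with every a and b primitive with positive leading entry and the scale carried by c; CP decompositions are not unique, and this one is verified by expanding entrywise), so rank(T) ≤ 3.
These bounds meet, so rank(T) = 3.

3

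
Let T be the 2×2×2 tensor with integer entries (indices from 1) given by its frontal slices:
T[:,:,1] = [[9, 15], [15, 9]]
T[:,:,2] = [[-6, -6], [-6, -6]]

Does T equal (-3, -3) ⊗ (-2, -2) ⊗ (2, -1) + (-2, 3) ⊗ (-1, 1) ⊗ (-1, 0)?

Reconstruct entry (1,1,1) from the claimed factors: Σₗ aₗ[1]bₗ[1]cₗ[1] = (-3)·(-2)·(2) + (-2)·(-1)·(-1) = 10, but T[1,1,1] = 9. The claim is false.

No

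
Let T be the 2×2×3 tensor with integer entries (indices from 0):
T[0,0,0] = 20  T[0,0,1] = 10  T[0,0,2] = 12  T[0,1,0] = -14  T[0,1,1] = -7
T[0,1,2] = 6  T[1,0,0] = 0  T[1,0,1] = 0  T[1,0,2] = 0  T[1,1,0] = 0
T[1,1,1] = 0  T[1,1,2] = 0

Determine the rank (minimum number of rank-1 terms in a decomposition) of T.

2

Lower bound: the mode-3 unfolding of T (rows indexed by k, columns by (i,j) = (0,0), (0,1), (1,0), (1,1)) is [[20, -14, 0, 0], [10, -7, 0, 0], [12, 6, 0, 0]].
There the 2×2 minor on rows k ∈ {0, 2}, columns (i,j) ∈ {(0,0), (0,1)} is det [[20, -14], [12, 6]] = 288 ≠ 0, so this unfolding has rank ≥ 2; CP rank is at least every unfolding rank, so rank(T) ≥ 2. (This is only a lower bound: in general the CP rank may exceed every unfolding rank, so we still need to exhibit 2 rank-1 terms summing to T.)
Upper bound — finding two terms. Every mode-1 slice of T is a multiple of one matrix: T[i,:,:] = a[i]·M with a = [1, 0] and M = [[20, 10, 12], [-14, -7, 6]] (rows indexed by j, columns by k). So it suffices to write M as a sum of two rank-1 matrices.
Splitting M by its rows (j = 0, 1), M = [1, 0][20, 10, 12]ᵀ + [0, 1][-14, -7, 6]ᵀ.
Hence T = [1, 0] (x) [1, 0] (x) [20, 10, 12] + [1, 0] (x) [0, 1] (x) [-14, -7, 6], so rank(T) ≤ 2.
These bounds meet, so rank(T) = 2.
Check entry T[0,1,1] = -7: (1)·(0)·(10) + (1)·(1)·(-7) = -7.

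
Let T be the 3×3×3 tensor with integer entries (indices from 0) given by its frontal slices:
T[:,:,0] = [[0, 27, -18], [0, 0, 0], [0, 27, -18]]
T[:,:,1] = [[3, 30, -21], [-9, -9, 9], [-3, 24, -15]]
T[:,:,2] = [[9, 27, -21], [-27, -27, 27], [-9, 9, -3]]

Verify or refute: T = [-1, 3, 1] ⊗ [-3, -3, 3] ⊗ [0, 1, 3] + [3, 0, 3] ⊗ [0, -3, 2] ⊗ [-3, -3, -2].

Yes

Reconstruct entrywise from the claimed factors. For example, T[1,0,1] = -9 and Σₗ aₗ[1]bₗ[0]cₗ[1] = (3)·(-3)·(1) + (0)·(0)·(-3) = -9; checking all 27 entries, every one matches. The claim holds.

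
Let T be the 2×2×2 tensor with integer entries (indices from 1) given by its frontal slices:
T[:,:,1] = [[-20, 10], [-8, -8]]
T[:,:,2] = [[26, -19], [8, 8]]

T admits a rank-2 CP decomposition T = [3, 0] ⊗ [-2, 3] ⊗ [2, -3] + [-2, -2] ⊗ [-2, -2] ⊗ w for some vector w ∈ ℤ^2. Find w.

w = [-2, 2]

Subtract the known terms from T to get the rank-1 residual R = [-2, -2] ⊗ [-2, -2] ⊗ w, so R[i,j,k] = a[i]·b[j]·w[k]. Pick indices with nonzero a[1]·b[1] = (-2)·(-2) = 4. Only the fibre through (1,1,·) is needed: R[1,1,:] = T[1,1,:] − Σₗ aₗ[1]bₗ[1]cₗ = [-20, 26] − (3)·(-2)·[2, -3] = [-8, 8]. Then w[k] = R[1,1,k] / 4 for each k, giving w = [-8, 8] / 4 = [-2, 2].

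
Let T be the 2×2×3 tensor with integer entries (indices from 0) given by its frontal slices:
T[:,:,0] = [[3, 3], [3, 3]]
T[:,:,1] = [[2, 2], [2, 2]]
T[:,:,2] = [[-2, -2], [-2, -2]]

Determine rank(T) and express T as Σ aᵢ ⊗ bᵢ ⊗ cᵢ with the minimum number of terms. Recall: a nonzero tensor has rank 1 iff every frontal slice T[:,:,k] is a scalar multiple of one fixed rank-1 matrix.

Lower bound: T ≠ 0 (e.g. T[0,0,0] = 3), so rank(T) ≥ 1.
Upper bound: if T = a ⊗ b ⊗ c then every fibre of T is a multiple of the corresponding factor, so read the factors off the fibres through the nonzero entry T[0,0,0] = 3.
The mode-1 fibre T[:,0,0] = [3, 3] gives a = [1, 1] (primitive direction); the mode-2 fibre T[0,:,0] = [3, 3] gives b = [1, 1]; then c[k] = T[0,0,k] / (a[0]·b[0]) = [3, 2, -2] / 1 = [3, 2, -2].
Expanding [1, 1] ⊗ [1, 1] ⊗ [3, 2, -2] reproduces all 12 entries of T, so T = [1, 1] ⊗ [1, 1] ⊗ [3, 2, -2] and rank(T) ≤ 1.
These bounds meet, so rank(T) = 1.

rank(T) = 1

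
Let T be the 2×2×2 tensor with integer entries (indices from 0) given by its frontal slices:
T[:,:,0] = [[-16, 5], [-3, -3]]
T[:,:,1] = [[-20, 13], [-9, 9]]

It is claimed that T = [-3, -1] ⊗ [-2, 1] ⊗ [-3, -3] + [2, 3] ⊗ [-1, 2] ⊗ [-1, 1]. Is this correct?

Yes

Reconstruct entrywise from the claimed factors. For example, T[0,0,1] = -20 and Σₗ aₗ[0]bₗ[0]cₗ[1] = (-3)·(-2)·(-3) + (2)·(-1)·(1) = -20; checking all 8 entries, every one matches. The claim holds.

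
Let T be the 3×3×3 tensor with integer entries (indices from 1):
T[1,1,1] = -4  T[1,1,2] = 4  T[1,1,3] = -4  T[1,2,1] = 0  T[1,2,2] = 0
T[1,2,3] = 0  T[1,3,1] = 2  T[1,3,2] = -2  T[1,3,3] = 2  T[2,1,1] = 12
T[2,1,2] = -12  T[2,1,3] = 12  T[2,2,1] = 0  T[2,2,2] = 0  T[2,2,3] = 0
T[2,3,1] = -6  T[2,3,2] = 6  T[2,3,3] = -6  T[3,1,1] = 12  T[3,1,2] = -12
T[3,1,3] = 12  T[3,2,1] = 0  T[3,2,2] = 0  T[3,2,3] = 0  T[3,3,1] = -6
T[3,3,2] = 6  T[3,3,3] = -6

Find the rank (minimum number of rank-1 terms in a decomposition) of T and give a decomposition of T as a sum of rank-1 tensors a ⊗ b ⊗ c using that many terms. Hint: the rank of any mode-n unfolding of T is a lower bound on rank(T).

rank(T) = 1

Lower bound: T ≠ 0 (e.g. T[1,1,1] = -4), so rank(T) ≥ 1.
Upper bound: if T = a ⊗ b ⊗ c then every fibre of T is a multiple of the corresponding factor, so read the factors off the fibres through the nonzero entry T[1,1,1] = -4.
The mode-1 fibre T[:,1,1] = [-4, 12, 12] gives a = (1, -3, -3) (primitive direction); the mode-2 fibre T[1,:,1] = [-4, 0, 2] gives b = (2, 0, -1); then c[k] = T[1,1,k] / (a[1]·b[1]) = [-4, 4, -4] / 2 = (-2, 2, -2).
Expanding (1, -3, -3) ⊗ (2, 0, -1) ⊗ (-2, 2, -2) reproduces all 27 entries of T, so T = (1, -3, -3) ⊗ (2, 0, -1) ⊗ (-2, 2, -2) and rank(T) ≤ 1.
These bounds meet, so rank(T) = 1.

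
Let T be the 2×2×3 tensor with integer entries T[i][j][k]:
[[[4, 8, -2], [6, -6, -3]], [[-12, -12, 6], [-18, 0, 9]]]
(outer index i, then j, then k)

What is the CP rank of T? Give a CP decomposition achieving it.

rank(T) = 2

Lower bound: the mode-1 unfolding of T (rows indexed by i, columns by (j,k) = (0,0), (0,1), (0,2), (1,0), (1,1), (1,2)) is [[4, 8, -2, 6, -6, -3], [-12, -12, 6, -18, 0, 9]].
There the 2×2 minor on rows i ∈ {0, 1}, columns (j,k) ∈ {(0,0), (0,1)} is det [[4, 8], [-12, -12]] = 48 ≠ 0, so this unfolding has rank ≥ 2; CP rank is at least every unfolding rank, so rank(T) ≥ 2. (Unfolding ranks only ever bound the CP rank from below — rank(T) can be strictly larger than all of them — so the matching upper bound has to come from an explicit 2-term decomposition.)
Upper bound — finding two terms. Write S_k = T[:,:,k] for the frontal slices: S₀ = [[4, 6], [-12, -18]], S₁ = [[8, -6], [-12, 0]], S₂ = [[-2, -3], [6, 9]].
If T = a₁ ⊗ b₁ ⊗ c₁ + a₂ ⊗ b₂ ⊗ c₂ then each S_k = c₁[k]·a₁b₁ᵀ + c₂[k]·a₂b₂ᵀ. S₀ and S₁ are linearly independent, so a₁b₁ᵀ and a₂b₂ᵀ must span the same plane of matrices: they are the rank-1 matrices of the form x·S₀ + y·S₁.
det(x·S₀ + y·S₁) is −144·xy − 72·y² = (-72)·(y)(2·x + y), vanishing at (x:y) = (1:0) and (1:-2).
M₁ = S₀ = [[4, 6], [-12, -18]] = 2·[1, -3][2, 3]ᵀ and M₂ = S₀ − 2·S₁ = [[-12, 18], [12, -18]] = (-6)·[1, -1][2, -3]ᵀ, so take a₁ = [1, -3], b₁ = [2, 3], a₂ = [1, -1], b₂ = [2, -3].
Each slice is an integer combination of E₁ = a₁b₁ᵀ and E₂ = a₂b₂ᵀ: S₀ = 2·E₁, S₁ = E₁ + 3·E₂, S₂ = −E₁; reading off coefficients, c₁ = [2, 1, -1] and c₂ = [0, 3, 0].
Hence T = [1, -3] ⊗ [2, 3] ⊗ [2, 1, -1] + [1, -1] ⊗ [2, -3] ⊗ [0, 3, 0], so rank(T) ≤ 2.
These bounds meet, so rank(T) = 2.
Check entry T[0,0,2] = -2: (1)·(2)·(-1) + (1)·(2)·(0) = -2.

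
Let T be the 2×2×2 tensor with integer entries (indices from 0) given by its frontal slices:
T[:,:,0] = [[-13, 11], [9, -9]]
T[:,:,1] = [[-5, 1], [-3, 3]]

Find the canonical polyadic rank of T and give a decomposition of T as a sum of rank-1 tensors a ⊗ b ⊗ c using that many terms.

Lower bound: in the mode-1 unfolding of T (rows indexed by i, columns by (j,k)) the 2×2 minor on rows i ∈ {0, 1}, columns (j,k) ∈ {(0,0), (0,1)} is det [[-13, -5], [9, -3]] = 84 ≠ 0, so that unfolding has rank ≥ 2 and hence rank(T) ≥ 2 (CP rank is at least every unfolding rank, though it can be larger).
Upper bound: with S_k = T[:,:,k], the two rank-1 terms a₁b₁ᵀ, a₂b₂ᵀ are the rank-1 members of the pencil x·S₀ + y·S₁.
det(x·S₀ + y·S₁) is 18·x² + 30·xy − 12·y² = 6·(x + 2·y)(3·x − y), vanishing at (x:y) = (2:-1) and (1:3).
M₁ = 2·S₀ − S₁ = [[-21, 21], [21, -21]] = (-21)·[1, -1][1, -1]ᵀ and M₂ = S₀ + 3·S₁ = [[-28, 14], [0, 0]] = (-14)·[1, 0][2, -1]ᵀ, so take a₁ = [1, -1], b₁ = [1, -1], a₂ = [1, 0], b₂ = [2, -1].
Each slice is an integer combination of E₁ = a₁b₁ᵀ and E₂ = a₂b₂ᵀ: S₀ = −9·E₁ − 2·E₂, S₁ = 3·E₁ − 4·E₂; reading off coefficients, c₁ = [-9, 3] and c₂ = [-2, -4].
Hence T = [1, -1] ⊗ [1, -1] ⊗ [-9, 3] + [1, 0] ⊗ [2, -1] ⊗ [-2, -4], so rank(T) ≤ 2.
These bounds meet, so rank(T) = 2.

rank(T) = 2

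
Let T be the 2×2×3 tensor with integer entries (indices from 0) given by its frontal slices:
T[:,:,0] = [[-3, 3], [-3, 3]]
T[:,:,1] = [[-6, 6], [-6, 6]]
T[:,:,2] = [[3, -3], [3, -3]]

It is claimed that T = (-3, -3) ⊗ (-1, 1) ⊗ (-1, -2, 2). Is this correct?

Reconstruct entry (0,0,2) from the claimed factors: Σₗ aₗ[0]bₗ[0]cₗ[2] = (-3)·(-1)·(2) = 6, but T[0,0,2] = 3. The claim is false.

No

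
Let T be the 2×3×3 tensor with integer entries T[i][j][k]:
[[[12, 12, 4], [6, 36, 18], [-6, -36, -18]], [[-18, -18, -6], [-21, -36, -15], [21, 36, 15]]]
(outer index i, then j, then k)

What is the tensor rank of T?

Lower bound: in the mode-3 unfolding of T (rows indexed by k, columns by (i,j)) the 2×2 minor on rows k ∈ {0, 1}, columns (i,j) ∈ {(0,0), (0,1)} is det [[12, 6], [12, 36]] = 360 ≠ 0, so that unfolding has rank ≥ 2 and hence rank(T) ≥ 2 (CP rank is at least every unfolding rank, though it can be larger).
Upper bound: with S_k = T[:,:,k], the two rank-1 terms a₁b₁ᵀ, a₂b₂ᵀ are the rank-1 members of the pencil x·S₀ + y·S₁.
The 2×2 minor of x·S₀ + y·S₁ on rows {0,1}, columns {0,1} is −144·x² + 72·xy + 216·y² = (-72)·(2·x − 3·y)(x + y), vanishing at (x:y) = (3:2) and (1:-1).
M₁ = 3·S₀ + 2·S₁ = [[60, 90, -90], [-90, -135, 135]] = 15·[2, -3][2, 3, -3]ᵀ and M₂ = S₀ − S₁ = [[0, -30, 30], [0, 15, -15]] = (-15)·[2, -1][0, 1, -1]ᵀ, so take a₁ = [2, -3], b₁ = [2, 3, -3], a₂ = [2, -1], b₂ = [0, 1, -1].
Each slice is an integer combination of E₁ = a₁b₁ᵀ and E₂ = a₂b₂ᵀ: S₀ = 3·E₁ − 6·E₂, S₁ = 3·E₁ + 9·E₂, S₂ = E₁ + 6·E₂; reading off coefficients, c₁ = [3, 3, 1] and c₂ = [-6, 9, 6].
Hence T = [2, -3] ⊗ [2, 3, -3] ⊗ [3, 3, 1] + [2, -1] ⊗ [0, 1, -1] ⊗ [-6, 9, 6], so rank(T) ≤ 2.
These bounds meet, so rank(T) = 2.

2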